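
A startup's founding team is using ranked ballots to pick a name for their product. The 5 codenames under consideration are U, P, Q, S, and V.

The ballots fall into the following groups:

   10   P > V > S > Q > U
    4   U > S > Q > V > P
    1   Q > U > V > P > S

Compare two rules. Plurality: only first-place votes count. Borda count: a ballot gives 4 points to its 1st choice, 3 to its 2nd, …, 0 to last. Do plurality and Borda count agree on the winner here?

Yes

Plurality first-place counts: U 4, P 10, Q 1, S 0, V 0 → P.
Borda totals: U 19, P 41, Q 22, S 32, V 36 → P.
The two rules agree on P.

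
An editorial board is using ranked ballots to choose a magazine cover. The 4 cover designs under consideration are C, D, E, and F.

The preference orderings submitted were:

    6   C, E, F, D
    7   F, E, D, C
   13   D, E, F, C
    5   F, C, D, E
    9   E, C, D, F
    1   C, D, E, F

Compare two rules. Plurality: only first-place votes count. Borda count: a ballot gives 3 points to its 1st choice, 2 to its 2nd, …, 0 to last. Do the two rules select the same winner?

Plurality first-place counts: C 7, D 13, E 9, F 12 → D.
Borda totals: C 49, D 62, E 80, F 55 → E.
The two rules disagree: plurality picks D, Borda picks E.

No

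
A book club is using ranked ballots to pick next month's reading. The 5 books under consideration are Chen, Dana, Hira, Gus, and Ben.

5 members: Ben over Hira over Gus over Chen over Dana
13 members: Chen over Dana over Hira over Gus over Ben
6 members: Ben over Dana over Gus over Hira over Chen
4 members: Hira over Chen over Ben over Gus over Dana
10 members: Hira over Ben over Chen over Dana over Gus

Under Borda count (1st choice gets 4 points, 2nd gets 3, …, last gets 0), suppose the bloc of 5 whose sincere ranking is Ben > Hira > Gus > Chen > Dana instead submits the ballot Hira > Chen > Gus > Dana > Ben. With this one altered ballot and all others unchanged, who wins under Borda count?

Borda totals with the altered ballot: Chen 99, Dana 72, Hira 108, Gus 39, Ben 62.
The winner is unchanged: still Hira.

Hira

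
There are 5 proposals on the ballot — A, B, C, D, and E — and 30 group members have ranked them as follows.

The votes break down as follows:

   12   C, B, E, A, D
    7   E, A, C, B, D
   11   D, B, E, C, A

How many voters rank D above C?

11

Ballots ranking D above C: 11.
Ballots ranking C above D: 12+7 = 19.
So 11 of 30 voters prefer D to C.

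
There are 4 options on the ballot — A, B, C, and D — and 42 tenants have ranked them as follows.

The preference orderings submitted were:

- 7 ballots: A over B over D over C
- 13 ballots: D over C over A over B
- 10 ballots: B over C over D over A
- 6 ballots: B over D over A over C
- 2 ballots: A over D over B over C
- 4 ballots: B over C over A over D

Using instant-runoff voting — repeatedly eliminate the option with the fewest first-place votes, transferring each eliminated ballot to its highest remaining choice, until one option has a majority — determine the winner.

Round 1: B 20, D 13, A 9, C 0. C has the fewest and is eliminated.
Round 2: B 20, D 13, A 9. A has the fewest and is eliminated.
Round 3: B 27, D 15. B has a majority.

B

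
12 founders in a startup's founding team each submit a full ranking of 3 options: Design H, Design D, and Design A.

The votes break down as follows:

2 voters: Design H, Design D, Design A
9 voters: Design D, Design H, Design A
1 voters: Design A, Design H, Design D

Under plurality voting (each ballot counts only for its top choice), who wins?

First-place vote totals:
  Design H: 2
  Design D: 9
  Design A: 1
Design D has the most first-place votes.

Design D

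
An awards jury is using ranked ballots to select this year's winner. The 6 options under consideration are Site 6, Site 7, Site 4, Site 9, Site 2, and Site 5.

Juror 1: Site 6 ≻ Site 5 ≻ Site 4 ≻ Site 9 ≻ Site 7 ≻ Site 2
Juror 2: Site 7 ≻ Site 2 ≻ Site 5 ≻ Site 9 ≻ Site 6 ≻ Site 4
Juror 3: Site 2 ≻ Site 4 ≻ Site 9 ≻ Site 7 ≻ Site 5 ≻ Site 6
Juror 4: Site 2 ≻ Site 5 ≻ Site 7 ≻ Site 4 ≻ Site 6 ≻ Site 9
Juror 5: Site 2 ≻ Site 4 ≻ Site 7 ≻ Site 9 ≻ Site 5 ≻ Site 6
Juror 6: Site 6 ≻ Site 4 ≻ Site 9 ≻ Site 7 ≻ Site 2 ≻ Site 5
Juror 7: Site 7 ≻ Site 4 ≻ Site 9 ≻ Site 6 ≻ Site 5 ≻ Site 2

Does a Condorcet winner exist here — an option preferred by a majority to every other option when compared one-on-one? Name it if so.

No Condorcet winner

Head-to-head results (7 voters total):
Site 6 vs Site 7: Site 7 wins 5–2.
Site 6 vs Site 4: Site 4 wins 4–3.
Site 6 vs Site 9: Site 9 wins 4–3.
Site 6 vs Site 2: Site 2 wins 4–3.
Site 6 vs Site 5: Site 5 wins 4–3.
Site 7 vs Site 4: Site 4 wins 4–3.
Site 7 vs Site 9: Site 7 wins 4–3.
Site 7 vs Site 2: Site 7 wins 4–3.
Site 7 vs Site 5: Site 7 wins 5–2.
Site 4 vs Site 9: Site 4 wins 6–1.
Site 4 vs Site 2: Site 2 wins 4–3.
Site 4 vs Site 5: Site 4 wins 4–3.
Site 9 vs Site 2: Site 2 wins 4–3.
Site 9 vs Site 5: Site 9 wins 4–3.
Site 2 vs Site 5: Site 2 wins 5–2.
No candidate beats all others: Site 7 beats Site 2 beats Site 4 beats Site 7, a majority cycle.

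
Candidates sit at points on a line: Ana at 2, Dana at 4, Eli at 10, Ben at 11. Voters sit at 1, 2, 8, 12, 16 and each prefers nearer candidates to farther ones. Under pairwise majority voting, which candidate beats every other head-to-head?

With single-peaked preferences on a line, the Condorcet winner is the candidate closest to the median voter.
The median voter (position 8) is closest to Eli at 10.
Check: Eli vs Ana — voters closer to Eli: 3 of 5.

Eli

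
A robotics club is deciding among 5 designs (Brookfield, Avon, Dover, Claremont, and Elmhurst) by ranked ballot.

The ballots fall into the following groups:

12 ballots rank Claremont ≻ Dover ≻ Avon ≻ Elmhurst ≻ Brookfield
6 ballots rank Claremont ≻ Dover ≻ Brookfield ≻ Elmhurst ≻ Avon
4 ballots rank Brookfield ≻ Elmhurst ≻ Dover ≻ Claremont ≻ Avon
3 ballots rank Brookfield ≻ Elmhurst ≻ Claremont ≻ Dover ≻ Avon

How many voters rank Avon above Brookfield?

Ballots ranking Avon above Brookfield: 12.
Ballots ranking Brookfield above Avon: 6+4+3 = 13.
So 12 of 25 voters prefer Avon to Brookfield.

12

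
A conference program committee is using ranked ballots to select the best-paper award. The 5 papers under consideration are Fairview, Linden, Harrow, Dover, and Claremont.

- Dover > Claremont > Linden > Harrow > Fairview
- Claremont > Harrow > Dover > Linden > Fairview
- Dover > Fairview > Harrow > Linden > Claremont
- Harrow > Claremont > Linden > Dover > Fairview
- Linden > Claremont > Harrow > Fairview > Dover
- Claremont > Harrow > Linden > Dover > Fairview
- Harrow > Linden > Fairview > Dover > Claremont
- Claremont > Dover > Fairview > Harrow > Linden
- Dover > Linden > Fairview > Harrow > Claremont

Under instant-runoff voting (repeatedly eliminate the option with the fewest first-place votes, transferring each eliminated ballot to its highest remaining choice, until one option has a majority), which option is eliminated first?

Fairview

Round 1: Dover 3, Claremont 3, Harrow 2, Linden 1, Fairview 0. Fairview has the fewest and is eliminated.
Round 2: Dover 3, Claremont 3, Harrow 2, Linden 1. Linden has the fewest and is eliminated.
Round 3: Claremont 4, Dover 3, Harrow 2. Harrow has the fewest and is eliminated.
Round 4: Claremont 5, Dover 4. Claremont has a majority.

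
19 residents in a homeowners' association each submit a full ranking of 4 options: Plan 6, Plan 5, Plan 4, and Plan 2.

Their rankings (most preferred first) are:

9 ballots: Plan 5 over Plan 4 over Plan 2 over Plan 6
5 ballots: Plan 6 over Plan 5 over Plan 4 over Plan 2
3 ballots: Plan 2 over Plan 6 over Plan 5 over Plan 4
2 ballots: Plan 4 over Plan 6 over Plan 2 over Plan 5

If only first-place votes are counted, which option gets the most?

Plan 5

First-place vote totals:
  Plan 6: 5
  Plan 5: 9
  Plan 4: 2
  Plan 2: 3
Plan 5 has the most first-place votes.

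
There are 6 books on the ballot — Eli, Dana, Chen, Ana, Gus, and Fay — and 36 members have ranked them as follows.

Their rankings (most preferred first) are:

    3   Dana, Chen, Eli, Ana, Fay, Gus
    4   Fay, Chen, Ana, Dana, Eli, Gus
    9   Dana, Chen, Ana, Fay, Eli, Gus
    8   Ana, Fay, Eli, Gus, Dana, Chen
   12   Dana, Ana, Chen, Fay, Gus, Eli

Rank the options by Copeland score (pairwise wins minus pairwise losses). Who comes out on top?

Pairwise results:
  Eli vs Dana: Dana wins 28–8.
  Eli vs Chen: Chen wins 28–8.
  Eli vs Ana: Ana wins 33–3.
  Eli vs Gus: Eli wins 24–12.
  Eli vs Fay: Fay wins 33–3.
  Dana vs Chen: Dana wins 32–4.
  Dana vs Ana: Dana wins 24–12.
  Dana vs Gus: Dana wins 28–8.
  Dana vs Fay: Dana wins 24–12.
  Chen vs Ana: Ana wins 20–16.
  Chen vs Gus: Chen wins 28–8.
  Chen vs Fay: Chen wins 24–12.
  Ana vs Gus: Ana wins 36–0.
  Ana vs Fay: Ana wins 32–4.
  Gus vs Fay: Fay wins 36–0.
Copeland scores (wins − losses):
  Eli: 1 − 4 = -3
  Dana: 5 − 0 = 5
  Chen: 3 − 2 = 1
  Ana: 4 − 1 = 3
  Gus: 0 − 5 = -5
  Fay: 2 − 3 = -1
Dana has the best Copeland score.

Dana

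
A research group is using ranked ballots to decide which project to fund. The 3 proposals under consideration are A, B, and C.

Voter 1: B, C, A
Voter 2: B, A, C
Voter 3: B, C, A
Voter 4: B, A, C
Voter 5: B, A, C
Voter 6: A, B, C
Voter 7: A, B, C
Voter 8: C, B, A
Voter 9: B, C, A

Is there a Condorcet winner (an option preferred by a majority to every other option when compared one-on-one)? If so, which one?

Head-to-head results (9 voters total):
A vs B: B wins 7–2.
A vs C: A wins 5–4.
B vs C: B wins 8–1.
B beats each rival — A (7–2), C (8–1) — so B is the Condorcet winner.

B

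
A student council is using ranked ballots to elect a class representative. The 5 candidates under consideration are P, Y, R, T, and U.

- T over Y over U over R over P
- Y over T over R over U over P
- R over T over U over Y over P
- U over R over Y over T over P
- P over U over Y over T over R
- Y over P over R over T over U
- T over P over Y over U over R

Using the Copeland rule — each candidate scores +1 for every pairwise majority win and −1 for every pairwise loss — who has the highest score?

Pairwise results:
  P vs Y: Y wins 5–2.
  P vs R: R wins 4–3.
  P vs T: T wins 5–2.
  P vs U: U wins 4–3.
  Y vs R: Y wins 5–2.
  Y vs T: Y wins 4–3.
  Y vs U: Y wins 4–3.
  R vs T: T wins 4–3.
  R vs U: U wins 4–3.
  T vs U: T wins 5–2.
Copeland scores (wins − losses):
  P: 0 − 4 = -4
  Y: 4 − 0 = 4
  R: 1 − 3 = -2
  T: 3 − 1 = 2
  U: 2 − 2 = 0
Y has the best Copeland score.

Y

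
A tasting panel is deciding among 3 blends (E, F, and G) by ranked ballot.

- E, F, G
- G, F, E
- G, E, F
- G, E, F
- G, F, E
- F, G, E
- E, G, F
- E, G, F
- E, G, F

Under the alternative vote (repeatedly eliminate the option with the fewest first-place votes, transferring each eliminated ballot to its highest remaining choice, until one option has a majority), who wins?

Round 1: E 4, G 4, F 1. F has the fewest and is eliminated.
Round 2: G 5, E 4. G has a majority.

G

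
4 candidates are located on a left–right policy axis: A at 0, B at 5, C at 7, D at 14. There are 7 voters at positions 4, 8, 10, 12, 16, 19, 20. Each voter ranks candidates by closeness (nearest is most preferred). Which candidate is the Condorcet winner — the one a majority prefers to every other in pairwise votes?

With single-peaked preferences on a line, the Condorcet winner is the candidate closest to the median voter.
The median voter (position 12) is closest to D at 14.
Check: D vs B — voters closer to D: 5 of 7.

D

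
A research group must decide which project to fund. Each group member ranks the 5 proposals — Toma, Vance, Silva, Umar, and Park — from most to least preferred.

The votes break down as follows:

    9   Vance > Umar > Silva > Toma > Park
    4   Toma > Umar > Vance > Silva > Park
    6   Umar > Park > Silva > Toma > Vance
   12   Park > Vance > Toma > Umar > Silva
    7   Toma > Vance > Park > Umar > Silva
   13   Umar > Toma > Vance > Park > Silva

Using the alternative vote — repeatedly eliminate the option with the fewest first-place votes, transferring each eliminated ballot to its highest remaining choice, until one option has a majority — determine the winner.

Umar

Round 1: Umar 19, Park 12, Toma 11, Vance 9, Silva 0. Silva has the fewest and is eliminated.
Round 2: Umar 19, Park 12, Toma 11, Vance 9. Vance has the fewest and is eliminated.
Round 3: Umar 28, Park 12, Toma 11. Umar has a majority.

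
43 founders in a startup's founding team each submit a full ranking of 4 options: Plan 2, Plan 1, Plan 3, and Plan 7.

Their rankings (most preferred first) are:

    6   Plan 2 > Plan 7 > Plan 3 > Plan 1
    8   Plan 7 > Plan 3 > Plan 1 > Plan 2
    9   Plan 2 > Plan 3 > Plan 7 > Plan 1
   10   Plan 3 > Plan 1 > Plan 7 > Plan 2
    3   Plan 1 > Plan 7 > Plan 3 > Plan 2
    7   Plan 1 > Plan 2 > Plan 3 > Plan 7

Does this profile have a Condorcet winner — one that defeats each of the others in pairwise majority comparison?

No

Head-to-head results (43 voters total):
Plan 2 vs Plan 1: Plan 1 wins 28–15.
Plan 2 vs Plan 3: Plan 2 wins 22–21.
Plan 2 vs Plan 7: Plan 2 wins 22–21.
Plan 1 vs Plan 3: Plan 3 wins 33–10.
Plan 1 vs Plan 7: Plan 7 wins 23–20.
Plan 3 vs Plan 7: Plan 3 wins 26–17.
No candidate beats all others: Plan 2 beats Plan 3 beats Plan 1 beats Plan 2, a majority cycle.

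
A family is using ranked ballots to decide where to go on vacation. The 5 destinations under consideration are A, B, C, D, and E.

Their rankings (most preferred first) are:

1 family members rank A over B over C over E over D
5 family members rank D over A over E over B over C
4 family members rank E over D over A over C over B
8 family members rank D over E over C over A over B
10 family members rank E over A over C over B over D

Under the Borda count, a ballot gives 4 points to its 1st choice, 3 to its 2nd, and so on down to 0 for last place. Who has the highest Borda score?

E

Borda scores:
  A: 4 + 5·3 + 4·2 + 8·1 + 10·3 = 65
  B: 3 + 5·1 + 4·0 + 8·0 + 10·1 = 18
  C: 2 + 5·0 + 4·1 + 8·2 + 10·2 = 42
  D: 0 + 5·4 + 4·3 + 8·4 + 10·0 = 64
  E: 1 + 5·2 + 4·4 + 8·3 + 10·4 = 91
E has the highest total.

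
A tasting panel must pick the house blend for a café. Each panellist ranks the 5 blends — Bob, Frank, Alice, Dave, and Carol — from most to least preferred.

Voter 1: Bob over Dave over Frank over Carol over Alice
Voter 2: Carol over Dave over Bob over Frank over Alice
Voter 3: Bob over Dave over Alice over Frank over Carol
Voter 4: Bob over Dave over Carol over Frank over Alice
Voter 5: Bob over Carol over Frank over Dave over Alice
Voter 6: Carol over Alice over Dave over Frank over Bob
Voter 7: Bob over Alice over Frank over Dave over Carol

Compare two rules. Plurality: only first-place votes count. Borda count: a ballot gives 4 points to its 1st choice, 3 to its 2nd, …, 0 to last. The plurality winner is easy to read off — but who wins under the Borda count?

Bob

Plurality first-place counts: Bob 5, Frank 0, Alice 0, Dave 0, Carol 2 → Bob.
Borda totals: Bob 22, Frank 10, Alice 8, Dave 16, Carol 14 → Bob.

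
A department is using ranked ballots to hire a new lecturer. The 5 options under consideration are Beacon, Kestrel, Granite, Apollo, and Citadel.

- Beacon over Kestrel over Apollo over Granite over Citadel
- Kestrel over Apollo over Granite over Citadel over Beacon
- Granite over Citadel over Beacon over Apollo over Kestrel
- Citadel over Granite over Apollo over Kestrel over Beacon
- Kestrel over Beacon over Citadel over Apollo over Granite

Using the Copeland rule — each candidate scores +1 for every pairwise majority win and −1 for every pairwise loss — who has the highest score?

Kestrel

Pairwise results:
  Beacon vs Kestrel: Kestrel wins 3–2.
  Beacon vs Granite: Granite wins 3–2.
  Beacon vs Apollo: Beacon wins 3–2.
  Beacon vs Citadel: Citadel wins 3–2.
  Kestrel vs Granite: Kestrel wins 3–2.
  Kestrel vs Apollo: Kestrel wins 3–2.
  Kestrel vs Citadel: Kestrel wins 3–2.
  Granite vs Apollo: Apollo wins 3–2.
  Granite vs Citadel: Granite wins 3–2.
  Apollo vs Citadel: Citadel wins 3–2.
Copeland scores (wins − losses):
  Beacon: 1 − 3 = -2
  Kestrel: 4 − 0 = 4
  Granite: 2 − 2 = 0
  Apollo: 1 − 3 = -2
  Citadel: 2 − 2 = 0
Kestrel has the best Copeland score.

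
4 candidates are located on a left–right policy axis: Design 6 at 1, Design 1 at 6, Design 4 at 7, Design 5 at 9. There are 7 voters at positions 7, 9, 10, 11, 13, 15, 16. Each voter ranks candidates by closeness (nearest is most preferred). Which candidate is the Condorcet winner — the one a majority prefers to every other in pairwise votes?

With single-peaked preferences on a line, the Condorcet winner is the candidate closest to the median voter.
The median voter (position 11) is closest to Design 5 at 9.
Check: Design 5 vs Design 1 — voters closer to Design 5: 6 of 7.

Design 5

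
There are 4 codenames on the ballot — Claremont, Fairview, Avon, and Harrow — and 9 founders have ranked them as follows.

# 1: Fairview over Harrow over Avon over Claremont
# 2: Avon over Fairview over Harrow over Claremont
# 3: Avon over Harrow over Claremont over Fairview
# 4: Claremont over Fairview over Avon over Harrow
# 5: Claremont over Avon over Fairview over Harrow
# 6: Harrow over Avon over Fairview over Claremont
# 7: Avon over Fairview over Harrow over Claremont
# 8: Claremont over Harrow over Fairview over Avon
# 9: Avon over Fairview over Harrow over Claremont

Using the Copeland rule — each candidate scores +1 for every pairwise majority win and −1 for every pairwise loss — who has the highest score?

Avon

Pairwise results:
  Claremont vs Fairview: Fairview wins 5–4.
  Claremont vs Avon: Avon wins 6–3.
  Claremont vs Harrow: Harrow wins 6–3.
  Fairview vs Avon: Avon wins 6–3.
  Fairview vs Harrow: Fairview wins 6–3.
  Avon vs Harrow: Avon wins 6–3.
Copeland scores (wins − losses):
  Claremont: 0 − 3 = -3
  Fairview: 2 − 1 = 1
  Avon: 3 − 0 = 3
  Harrow: 1 − 2 = -1
Avon has the best Copeland score.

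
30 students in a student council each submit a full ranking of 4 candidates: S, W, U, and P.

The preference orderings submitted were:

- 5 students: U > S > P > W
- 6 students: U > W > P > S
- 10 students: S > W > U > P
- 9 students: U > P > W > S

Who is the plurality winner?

U

First-place vote totals:
  S: 10
  W: 0
  U: 20
  P: 0
U has the most first-place votes.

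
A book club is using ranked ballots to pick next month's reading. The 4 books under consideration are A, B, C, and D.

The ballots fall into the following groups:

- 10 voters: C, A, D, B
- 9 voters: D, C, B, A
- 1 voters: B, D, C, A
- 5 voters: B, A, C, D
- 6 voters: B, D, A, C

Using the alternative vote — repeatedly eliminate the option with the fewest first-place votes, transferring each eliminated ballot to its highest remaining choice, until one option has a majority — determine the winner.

C

Round 1: B 12, C 10, D 9, A 0. A has the fewest and is eliminated.
Round 2: B 12, C 10, D 9. D has the fewest and is eliminated.
Round 3: C 19, B 12. C has a majority.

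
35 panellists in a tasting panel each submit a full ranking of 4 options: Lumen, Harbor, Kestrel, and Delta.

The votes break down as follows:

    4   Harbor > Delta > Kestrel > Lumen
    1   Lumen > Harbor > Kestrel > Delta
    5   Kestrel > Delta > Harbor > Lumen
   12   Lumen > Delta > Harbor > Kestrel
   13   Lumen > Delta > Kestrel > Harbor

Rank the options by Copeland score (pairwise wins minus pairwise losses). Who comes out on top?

Pairwise results:
  Lumen vs Harbor: Lumen wins 26–9.
  Lumen vs Kestrel: Lumen wins 26–9.
  Lumen vs Delta: Lumen wins 26–9.
  Harbor vs Kestrel: Kestrel wins 18–17.
  Harbor vs Delta: Delta wins 30–5.
  Kestrel vs Delta: Delta wins 29–6.
Copeland scores (wins − losses):
  Lumen: 3 − 0 = 3
  Harbor: 0 − 3 = -3
  Kestrel: 1 − 2 = -1
  Delta: 2 − 1 = 1
Lumen has the best Copeland score.

Lumen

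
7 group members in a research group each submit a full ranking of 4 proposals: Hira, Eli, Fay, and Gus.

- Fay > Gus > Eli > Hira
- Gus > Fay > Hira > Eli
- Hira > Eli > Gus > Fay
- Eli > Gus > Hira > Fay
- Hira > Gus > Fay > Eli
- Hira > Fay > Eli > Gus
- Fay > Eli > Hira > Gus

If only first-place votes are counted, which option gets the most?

First-place vote totals:
  Hira: 3
  Eli: 1
  Fay: 2
  Gus: 1
Hira has the most first-place votes.

Hira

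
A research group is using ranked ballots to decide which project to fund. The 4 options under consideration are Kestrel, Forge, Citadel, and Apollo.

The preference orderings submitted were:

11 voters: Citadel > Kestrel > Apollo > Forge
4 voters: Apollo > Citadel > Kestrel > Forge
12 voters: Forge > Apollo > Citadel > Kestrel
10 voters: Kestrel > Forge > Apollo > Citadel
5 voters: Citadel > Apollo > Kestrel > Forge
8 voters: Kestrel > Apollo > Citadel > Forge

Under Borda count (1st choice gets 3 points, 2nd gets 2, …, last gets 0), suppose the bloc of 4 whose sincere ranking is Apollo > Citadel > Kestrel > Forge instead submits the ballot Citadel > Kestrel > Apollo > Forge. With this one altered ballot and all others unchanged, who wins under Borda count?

Borda totals with the altered ballot: Kestrel 89, Forge 56, Citadel 80, Apollo 75.
The winner is unchanged: still Kestrel.

Kestrel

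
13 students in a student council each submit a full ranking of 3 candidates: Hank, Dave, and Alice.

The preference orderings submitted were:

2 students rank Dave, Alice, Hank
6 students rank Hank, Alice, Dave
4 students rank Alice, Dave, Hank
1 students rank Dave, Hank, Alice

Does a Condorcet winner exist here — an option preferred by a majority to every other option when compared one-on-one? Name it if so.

There is no Condorcet winner

Head-to-head results (13 voters total):
Hank vs Dave: Dave wins 7–6.
Hank vs Alice: Hank wins 7–6.
Dave vs Alice: Alice wins 10–3.
No candidate beats all others: Hank beats Alice beats Dave beats Hank, a majority cycle.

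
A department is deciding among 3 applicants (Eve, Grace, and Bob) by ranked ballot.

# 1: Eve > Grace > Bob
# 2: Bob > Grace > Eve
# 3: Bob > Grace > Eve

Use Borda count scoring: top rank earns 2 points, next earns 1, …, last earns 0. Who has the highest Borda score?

Borda scores:
  Eve: 2 + 0 + 0 = 2
  Grace: 1 + 1 + 1 = 3
  Bob: 0 + 2 + 2 = 4
Bob has the highest total.

Bob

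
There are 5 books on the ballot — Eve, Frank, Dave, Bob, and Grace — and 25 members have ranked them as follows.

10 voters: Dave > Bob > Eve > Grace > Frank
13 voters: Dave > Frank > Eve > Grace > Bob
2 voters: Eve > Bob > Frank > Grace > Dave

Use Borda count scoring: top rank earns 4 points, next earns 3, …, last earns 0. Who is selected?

Borda scores:
  Eve: 10·2 + 13·2 + 2·4 = 54
  Frank: 10·0 + 13·3 + 2·2 = 43
  Dave: 10·4 + 13·4 + 2·0 = 92
  Bob: 10·3 + 13·0 + 2·3 = 36
  Grace: 10·1 + 13·1 + 2·1 = 25
Dave has the highest total.

Dave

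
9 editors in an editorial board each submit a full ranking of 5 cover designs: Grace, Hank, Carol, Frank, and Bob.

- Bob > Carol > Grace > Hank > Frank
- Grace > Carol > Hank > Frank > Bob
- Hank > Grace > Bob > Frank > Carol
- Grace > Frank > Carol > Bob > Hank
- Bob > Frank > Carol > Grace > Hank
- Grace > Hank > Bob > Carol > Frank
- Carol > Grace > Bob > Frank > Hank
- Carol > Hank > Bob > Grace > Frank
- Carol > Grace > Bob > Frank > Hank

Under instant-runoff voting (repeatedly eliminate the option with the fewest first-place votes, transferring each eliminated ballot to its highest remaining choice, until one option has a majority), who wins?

Carol

Round 1: Grace 3, Carol 3, Bob 2, Hank 1, Frank 0. Frank has the fewest and is eliminated.
Round 2: Grace 3, Carol 3, Bob 2, Hank 1. Hank has the fewest and is eliminated.
Round 3: Grace 4, Carol 3, Bob 2. Bob has the fewest and is eliminated.
Round 4: Carol 5, Grace 4. Carol has a majority.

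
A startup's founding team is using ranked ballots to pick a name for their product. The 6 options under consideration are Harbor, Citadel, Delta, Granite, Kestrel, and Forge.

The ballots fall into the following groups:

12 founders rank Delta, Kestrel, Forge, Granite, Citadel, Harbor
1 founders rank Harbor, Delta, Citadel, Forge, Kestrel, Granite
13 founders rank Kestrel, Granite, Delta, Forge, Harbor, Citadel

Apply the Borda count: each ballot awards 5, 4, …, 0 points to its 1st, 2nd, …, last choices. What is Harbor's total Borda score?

18

Borda scores:
  Harbor: 12·0 + 5 + 13·1 = 18
  Citadel: 12·1 + 3 + 13·0 = 15
  Delta: 12·5 + 4 + 13·3 = 103
  Granite: 12·2 + 0 + 13·4 = 76
  Kestrel: 12·4 + 1 + 13·5 = 114
  Forge: 12·3 + 2 + 13·2 = 64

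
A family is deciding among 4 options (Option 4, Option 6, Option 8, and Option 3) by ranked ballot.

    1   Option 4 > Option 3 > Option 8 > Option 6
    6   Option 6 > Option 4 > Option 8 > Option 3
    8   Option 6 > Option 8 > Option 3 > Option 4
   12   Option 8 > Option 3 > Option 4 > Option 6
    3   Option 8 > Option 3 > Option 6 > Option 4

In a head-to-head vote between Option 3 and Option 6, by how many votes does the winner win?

2

Ballots ranking Option 3 above Option 6: 1+12+3 = 16.
Ballots ranking Option 6 above Option 3: 6+8 = 14.
Option 3 wins 16–14, a margin of 2.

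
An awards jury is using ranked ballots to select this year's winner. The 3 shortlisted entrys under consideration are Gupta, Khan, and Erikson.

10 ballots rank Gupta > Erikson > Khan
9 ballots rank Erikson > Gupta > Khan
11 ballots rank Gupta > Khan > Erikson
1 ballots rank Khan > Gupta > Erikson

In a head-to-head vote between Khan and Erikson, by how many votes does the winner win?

Ballots ranking Khan above Erikson: 11+1 = 12.
Ballots ranking Erikson above Khan: 10+9 = 19.
Erikson wins 19–12, a margin of 7.

7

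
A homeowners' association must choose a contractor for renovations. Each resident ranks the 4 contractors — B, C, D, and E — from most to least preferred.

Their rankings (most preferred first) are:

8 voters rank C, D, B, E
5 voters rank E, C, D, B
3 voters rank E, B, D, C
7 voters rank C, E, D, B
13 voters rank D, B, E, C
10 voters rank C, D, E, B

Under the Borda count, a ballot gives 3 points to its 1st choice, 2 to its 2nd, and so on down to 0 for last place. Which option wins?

D

Borda scores:
  B: 8·1 + 5·0 + 3·2 + 7·0 + 13·2 + 10·0 = 40
  C: 8·3 + 5·2 + 3·0 + 7·3 + 13·0 + 10·3 = 85
  D: 8·2 + 5·1 + 3·1 + 7·1 + 13·3 + 10·2 = 90
  E: 8·0 + 5·3 + 3·3 + 7·2 + 13·1 + 10·1 = 61
D has the highest total.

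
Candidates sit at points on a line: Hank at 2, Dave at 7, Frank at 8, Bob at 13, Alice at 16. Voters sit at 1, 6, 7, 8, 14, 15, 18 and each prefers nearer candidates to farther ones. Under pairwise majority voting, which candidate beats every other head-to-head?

With single-peaked preferences on a line, the Condorcet winner is the candidate closest to the median voter.
The median voter (position 8) is closest to Frank at 8.
Check: Frank vs Alice — voters closer to Frank: 4 of 7.

Frank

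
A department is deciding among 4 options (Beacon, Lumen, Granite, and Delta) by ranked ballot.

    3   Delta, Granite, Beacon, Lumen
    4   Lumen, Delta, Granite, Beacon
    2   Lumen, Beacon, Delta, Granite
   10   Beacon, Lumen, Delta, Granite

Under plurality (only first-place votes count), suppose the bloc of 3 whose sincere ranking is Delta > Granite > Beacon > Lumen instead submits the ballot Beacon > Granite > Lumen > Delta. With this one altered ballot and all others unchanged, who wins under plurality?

First-place totals with the altered ballot: Beacon 13, Lumen 6, Granite 0, Delta 0.
The winner is unchanged: still Beacon.

Beacon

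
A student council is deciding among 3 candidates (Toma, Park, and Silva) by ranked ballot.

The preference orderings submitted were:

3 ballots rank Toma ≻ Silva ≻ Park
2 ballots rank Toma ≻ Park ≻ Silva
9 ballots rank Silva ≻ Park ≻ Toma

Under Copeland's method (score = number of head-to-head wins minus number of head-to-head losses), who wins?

Pairwise results:
  Toma vs Park: Park wins 9–5.
  Toma vs Silva: Silva wins 9–5.
  Park vs Silva: Silva wins 12–2.
Copeland scores (wins − losses):
  Toma: 0 − 2 = -2
  Park: 1 − 1 = 0
  Silva: 2 − 0 = 2
Silva has the best Copeland score.

Silva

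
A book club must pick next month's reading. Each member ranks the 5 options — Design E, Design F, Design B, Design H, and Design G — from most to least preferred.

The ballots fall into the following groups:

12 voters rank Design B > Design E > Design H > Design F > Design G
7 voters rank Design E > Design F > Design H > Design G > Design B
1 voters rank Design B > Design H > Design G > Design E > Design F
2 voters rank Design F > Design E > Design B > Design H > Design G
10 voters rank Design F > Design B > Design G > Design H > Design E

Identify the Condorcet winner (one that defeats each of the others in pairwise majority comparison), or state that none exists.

Head-to-head results (32 voters total):
Design E vs Design F: Design E wins 20–12.
Design E vs Design B: Design B wins 23–9.
Design E vs Design H: Design E wins 21–11.
Design E vs Design G: Design E wins 21–11.
Design F vs Design B: Design F wins 19–13.
Design F vs Design H: Design F wins 19–13.
Design F vs Design G: Design F wins 31–1.
Design B vs Design H: Design B wins 25–7.
Design B vs Design G: Design B wins 25–7.
Design H vs Design G: Design H wins 22–10.
No candidate beats all others: Design E beats Design F beats Design B beats Design E, a majority cycle.

There is no Condorcet winner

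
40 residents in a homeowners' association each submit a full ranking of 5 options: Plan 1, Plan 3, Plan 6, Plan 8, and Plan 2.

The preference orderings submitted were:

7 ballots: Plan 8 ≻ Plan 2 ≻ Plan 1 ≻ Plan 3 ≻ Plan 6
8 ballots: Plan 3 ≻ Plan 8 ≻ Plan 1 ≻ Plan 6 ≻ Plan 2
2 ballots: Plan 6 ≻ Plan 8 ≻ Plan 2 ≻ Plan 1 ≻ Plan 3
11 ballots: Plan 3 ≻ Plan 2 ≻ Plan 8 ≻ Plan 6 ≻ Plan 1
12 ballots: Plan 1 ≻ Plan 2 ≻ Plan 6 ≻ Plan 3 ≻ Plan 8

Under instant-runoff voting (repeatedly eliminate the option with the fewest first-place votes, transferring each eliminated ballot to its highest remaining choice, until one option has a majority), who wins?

Plan 1

Round 1: Plan 3 19, Plan 1 12, Plan 8 7, Plan 6 2, Plan 2 0. Plan 2 has the fewest and is eliminated.
Round 2: Plan 3 19, Plan 1 12, Plan 8 7, Plan 6 2. Plan 6 has the fewest and is eliminated.
Round 3: Plan 3 19, Plan 1 12, Plan 8 9. Plan 8 has the fewest and is eliminated.
Round 4: Plan 1 21, Plan 3 19. Plan 1 has a majority.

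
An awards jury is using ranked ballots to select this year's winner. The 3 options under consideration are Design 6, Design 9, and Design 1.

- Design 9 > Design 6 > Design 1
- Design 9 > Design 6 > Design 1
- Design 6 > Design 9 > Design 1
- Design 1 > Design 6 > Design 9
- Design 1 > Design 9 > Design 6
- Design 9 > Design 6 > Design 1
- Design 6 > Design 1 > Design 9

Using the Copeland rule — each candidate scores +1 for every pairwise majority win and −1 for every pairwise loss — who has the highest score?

Design 9

Pairwise results:
  Design 6 vs Design 9: Design 9 wins 4–3.
  Design 6 vs Design 1: Design 6 wins 5–2.
  Design 9 vs Design 1: Design 9 wins 4–3.
Copeland scores (wins − losses):
  Design 6: 1 − 1 = 0
  Design 9: 2 − 0 = 2
  Design 1: 0 − 2 = -2
Design 9 has the best Copeland score.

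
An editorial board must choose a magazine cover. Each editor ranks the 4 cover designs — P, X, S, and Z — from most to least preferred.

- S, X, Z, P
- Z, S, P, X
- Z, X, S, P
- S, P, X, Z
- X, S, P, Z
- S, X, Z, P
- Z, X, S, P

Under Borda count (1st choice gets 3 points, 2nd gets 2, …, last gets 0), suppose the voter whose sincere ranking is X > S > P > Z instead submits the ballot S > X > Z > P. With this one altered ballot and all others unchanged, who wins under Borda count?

Borda totals with the altered ballot: P 3, X 11, S 16, Z 12.
The winner is unchanged: still S.

S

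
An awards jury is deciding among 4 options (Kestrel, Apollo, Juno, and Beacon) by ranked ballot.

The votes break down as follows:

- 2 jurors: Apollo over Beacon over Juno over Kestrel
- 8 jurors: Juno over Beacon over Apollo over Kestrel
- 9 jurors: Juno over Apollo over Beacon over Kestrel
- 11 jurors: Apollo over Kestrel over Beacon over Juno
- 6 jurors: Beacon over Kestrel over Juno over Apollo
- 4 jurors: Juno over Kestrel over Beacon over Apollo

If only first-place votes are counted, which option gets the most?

First-place vote totals:
  Kestrel: 0
  Apollo: 13
  Juno: 21
  Beacon: 6
Juno has the most first-place votes.

Juno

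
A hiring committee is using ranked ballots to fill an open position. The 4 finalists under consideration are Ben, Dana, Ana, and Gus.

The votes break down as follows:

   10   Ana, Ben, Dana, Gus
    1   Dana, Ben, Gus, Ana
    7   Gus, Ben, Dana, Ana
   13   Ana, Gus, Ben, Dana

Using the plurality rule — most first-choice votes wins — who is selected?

First-place vote totals:
  Ben: 0
  Dana: 1
  Ana: 23
  Gus: 7
Ana has the most first-place votes.

Ana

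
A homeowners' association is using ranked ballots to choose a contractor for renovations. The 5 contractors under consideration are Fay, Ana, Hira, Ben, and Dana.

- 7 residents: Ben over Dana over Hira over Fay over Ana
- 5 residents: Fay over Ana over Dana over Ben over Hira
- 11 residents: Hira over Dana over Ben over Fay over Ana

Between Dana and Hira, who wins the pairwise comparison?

Dana

Ballots ranking Dana above Hira: 7+5 = 12.
Ballots ranking Hira above Dana: 11.
Dana wins the head-to-head, 12–11.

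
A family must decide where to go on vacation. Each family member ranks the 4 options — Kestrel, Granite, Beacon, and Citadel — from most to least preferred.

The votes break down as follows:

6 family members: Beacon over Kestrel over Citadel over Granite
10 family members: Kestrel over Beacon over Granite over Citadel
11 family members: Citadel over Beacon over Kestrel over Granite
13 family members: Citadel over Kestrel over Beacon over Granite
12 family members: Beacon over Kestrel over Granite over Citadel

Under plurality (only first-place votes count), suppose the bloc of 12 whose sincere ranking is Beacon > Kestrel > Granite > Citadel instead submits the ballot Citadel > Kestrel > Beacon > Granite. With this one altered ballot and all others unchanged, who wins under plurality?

Citadel

First-place totals with the altered ballot: Kestrel 10, Granite 0, Beacon 6, Citadel 36.
The winner is unchanged: still Citadel.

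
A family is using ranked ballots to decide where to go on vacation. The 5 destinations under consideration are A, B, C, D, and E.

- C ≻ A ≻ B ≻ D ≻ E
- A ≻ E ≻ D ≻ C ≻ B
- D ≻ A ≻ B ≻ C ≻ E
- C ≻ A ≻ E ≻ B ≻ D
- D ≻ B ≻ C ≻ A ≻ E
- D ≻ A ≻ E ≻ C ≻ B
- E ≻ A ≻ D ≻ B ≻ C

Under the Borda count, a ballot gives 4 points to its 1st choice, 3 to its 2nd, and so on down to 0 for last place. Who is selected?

A

Borda scores:
  A: 3 + 4 + 3 + 3 + 1 + 3 + 3 = 20
  B: 2 + 0 + 2 + 1 + 3 + 0 + 1 = 9
  C: 4 + 1 + 1 + 4 + 2 + 1 + 0 = 13
  D: 1 + 2 + 4 + 0 + 4 + 4 + 2 = 17
  E: 0 + 3 + 0 + 2 + 0 + 2 + 4 = 11
A has the highest total.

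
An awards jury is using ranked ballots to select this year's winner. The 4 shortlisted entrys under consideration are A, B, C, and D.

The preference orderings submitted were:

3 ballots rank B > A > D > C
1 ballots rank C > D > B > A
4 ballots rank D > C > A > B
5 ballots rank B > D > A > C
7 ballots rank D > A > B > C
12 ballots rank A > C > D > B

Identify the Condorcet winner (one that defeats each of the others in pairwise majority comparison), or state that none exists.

Head-to-head results (32 voters total):
A vs B: A wins 23–9.
A vs C: A wins 27–5.
A vs D: D wins 17–15.
B vs C: C wins 17–15.
B vs D: D wins 24–8.
C vs D: D wins 19–13.
D beats each rival — A (17–15), B (24–8), C (19–13) — so D is the Condorcet winner.

D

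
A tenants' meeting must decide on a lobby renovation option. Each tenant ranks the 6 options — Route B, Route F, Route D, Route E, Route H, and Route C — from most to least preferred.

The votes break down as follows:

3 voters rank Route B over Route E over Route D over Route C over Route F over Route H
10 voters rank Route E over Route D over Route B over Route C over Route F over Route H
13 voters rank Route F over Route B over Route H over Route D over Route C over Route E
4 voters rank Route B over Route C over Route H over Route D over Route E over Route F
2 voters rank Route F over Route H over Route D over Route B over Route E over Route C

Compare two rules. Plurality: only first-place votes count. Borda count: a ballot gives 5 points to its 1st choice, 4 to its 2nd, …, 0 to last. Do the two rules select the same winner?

No

Plurality first-place counts: Route B 7, Route F 15, Route D 0, Route E 10, Route H 0, Route C 0 → Route F.
Borda totals: Route B 121, Route F 88, Route D 89, Route E 68, Route H 59, Route C 55 → Route B.
The two rules disagree: plurality picks Route F, Borda picks Route B.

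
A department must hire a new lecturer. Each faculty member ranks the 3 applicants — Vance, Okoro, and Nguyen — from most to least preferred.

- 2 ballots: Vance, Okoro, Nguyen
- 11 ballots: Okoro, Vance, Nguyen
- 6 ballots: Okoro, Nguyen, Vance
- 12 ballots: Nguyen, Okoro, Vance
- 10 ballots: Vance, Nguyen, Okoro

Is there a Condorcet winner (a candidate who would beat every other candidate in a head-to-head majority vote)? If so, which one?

None — there is no Condorcet winner

Head-to-head results (41 voters total):
Vance vs Okoro: Okoro wins 29–12.
Vance vs Nguyen: Vance wins 23–18.
Okoro vs Nguyen: Nguyen wins 22–19.
No candidate beats all others: Vance beats Nguyen beats Okoro beats Vance, a majority cycle.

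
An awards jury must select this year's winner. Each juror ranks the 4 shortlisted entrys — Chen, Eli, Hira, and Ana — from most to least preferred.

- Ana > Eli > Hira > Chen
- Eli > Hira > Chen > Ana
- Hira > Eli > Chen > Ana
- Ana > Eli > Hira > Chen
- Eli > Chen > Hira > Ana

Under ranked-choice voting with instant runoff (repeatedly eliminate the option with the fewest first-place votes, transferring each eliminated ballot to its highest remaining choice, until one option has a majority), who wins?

Eli

Round 1: Eli 2, Ana 2, Hira 1, Chen 0. Chen has the fewest and is eliminated.
Round 2: Eli 2, Ana 2, Hira 1. Hira has the fewest and is eliminated.
Round 3: Eli 3, Ana 2. Eli has a majority.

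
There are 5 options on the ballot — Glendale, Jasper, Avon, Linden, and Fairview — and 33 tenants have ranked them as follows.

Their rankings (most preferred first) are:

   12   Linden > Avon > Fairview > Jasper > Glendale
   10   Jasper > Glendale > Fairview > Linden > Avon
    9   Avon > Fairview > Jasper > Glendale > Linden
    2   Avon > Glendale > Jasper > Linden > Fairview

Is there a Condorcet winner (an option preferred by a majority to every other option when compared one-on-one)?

No

Head-to-head results (33 voters total):
Glendale vs Jasper: Jasper wins 31–2.
Glendale vs Avon: Avon wins 23–10.
Glendale vs Linden: Glendale wins 21–12.
Glendale vs Fairview: Fairview wins 21–12.
Jasper vs Avon: Avon wins 23–10.
Jasper vs Linden: Jasper wins 21–12.
Jasper vs Fairview: Fairview wins 21–12.
Avon vs Linden: Linden wins 22–11.
Avon vs Fairview: Avon wins 23–10.
Linden vs Fairview: Fairview wins 19–14.
No candidate beats all others: Glendale beats Linden beats Avon beats Glendale, a majority cycle.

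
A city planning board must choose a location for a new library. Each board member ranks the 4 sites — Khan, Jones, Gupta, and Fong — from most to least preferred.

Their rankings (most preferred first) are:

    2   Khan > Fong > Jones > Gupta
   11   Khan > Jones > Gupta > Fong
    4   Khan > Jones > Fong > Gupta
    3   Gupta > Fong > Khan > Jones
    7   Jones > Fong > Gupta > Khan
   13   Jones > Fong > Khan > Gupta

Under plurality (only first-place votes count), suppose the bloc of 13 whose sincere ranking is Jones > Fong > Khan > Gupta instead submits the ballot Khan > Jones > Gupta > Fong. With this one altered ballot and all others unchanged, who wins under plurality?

Khan

First-place totals with the altered ballot: Khan 30, Jones 7, Gupta 3, Fong 0.
The switch changes the winner from Jones to Khan.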